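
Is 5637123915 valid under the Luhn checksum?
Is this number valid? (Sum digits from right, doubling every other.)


Luhn sum = 46
46 mod 10 = 6

Invalid (Luhn sum mod 10 = 6)


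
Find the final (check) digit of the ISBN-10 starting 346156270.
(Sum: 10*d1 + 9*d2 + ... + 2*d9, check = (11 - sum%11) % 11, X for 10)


Weighted sum: 210
210 mod 11 = 1

Check digit: X


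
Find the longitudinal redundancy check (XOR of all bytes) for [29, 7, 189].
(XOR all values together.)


XOR chain: 29 ^ 7 ^ 189 = 167

167


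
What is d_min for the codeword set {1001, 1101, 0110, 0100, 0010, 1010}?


Comparing all pairs, minimum distance: 1
Can detect 0 errors, correct 0 errors

1


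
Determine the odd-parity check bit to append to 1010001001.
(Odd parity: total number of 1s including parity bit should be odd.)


Number of 1s in data: 4
Parity bit: 1

1


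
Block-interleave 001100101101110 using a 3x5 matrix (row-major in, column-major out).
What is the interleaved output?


Matrix:
  00110
  01011
  01110
Read columns: 000011101111010

000011101111010


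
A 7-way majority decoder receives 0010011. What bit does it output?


Ones: 3 out of 7
Threshold: 4

0 (3/7 voted 1)


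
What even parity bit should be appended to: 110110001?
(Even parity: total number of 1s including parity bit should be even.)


Number of 1s in data: 5
Parity bit: 1

1


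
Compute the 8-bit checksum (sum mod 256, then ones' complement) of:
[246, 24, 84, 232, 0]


Sum = 586 mod 256 = 74
Complement = 181

181


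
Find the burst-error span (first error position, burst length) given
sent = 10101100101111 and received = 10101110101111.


XOR: 00000010000000

Burst at position 6, length 1


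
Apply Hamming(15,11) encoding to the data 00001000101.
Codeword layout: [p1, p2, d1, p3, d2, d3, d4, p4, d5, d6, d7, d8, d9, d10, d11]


Parity bits: p1=1, p2=1, p3=0, p4=1

110000011000101


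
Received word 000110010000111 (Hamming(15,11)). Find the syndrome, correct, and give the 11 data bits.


Syndrome = 5: error at position 5

Data: 00000000111 (corrected bit 5)


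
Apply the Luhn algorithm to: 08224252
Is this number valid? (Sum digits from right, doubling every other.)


Luhn sum = 27
27 mod 10 = 7

Invalid (Luhn sum mod 10 = 7)


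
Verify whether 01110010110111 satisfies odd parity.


Number of 1s: 9

Yes, parity is correct (9 ones)


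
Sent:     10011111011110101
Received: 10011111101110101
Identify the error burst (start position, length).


XOR: 00000000110000000

Burst at position 8, length 2


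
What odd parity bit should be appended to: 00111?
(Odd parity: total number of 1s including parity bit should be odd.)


Number of 1s in data: 3
Parity bit: 0

0


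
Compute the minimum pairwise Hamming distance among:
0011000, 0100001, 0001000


Comparing all pairs, minimum distance: 1
Can detect 0 errors, correct 0 errors

1


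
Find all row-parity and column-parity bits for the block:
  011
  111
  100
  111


Row parities: 0111
Column parities: 111

Row P: 0111, Col P: 111, Corner: 1


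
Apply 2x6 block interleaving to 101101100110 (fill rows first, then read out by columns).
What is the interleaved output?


Matrix:
  101101
  100110
Read columns: 110010110110

110010110110


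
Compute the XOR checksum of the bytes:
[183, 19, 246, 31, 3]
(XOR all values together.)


XOR chain: 183 ^ 19 ^ 246 ^ 31 ^ 3 = 78

78


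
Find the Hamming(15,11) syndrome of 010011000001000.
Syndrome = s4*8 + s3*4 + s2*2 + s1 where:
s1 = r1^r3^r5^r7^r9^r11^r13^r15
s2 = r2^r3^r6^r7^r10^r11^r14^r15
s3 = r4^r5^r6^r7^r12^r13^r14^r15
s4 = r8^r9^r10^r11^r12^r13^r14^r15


s1=1, s2=0, s3=1, s4=1

Syndrome = 13 (error at position 13)


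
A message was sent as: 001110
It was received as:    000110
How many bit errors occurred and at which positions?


XOR: 001000

1 error(s) at position(s): 2


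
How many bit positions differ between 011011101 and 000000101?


XOR: 011011000
Count of 1s: 4

4


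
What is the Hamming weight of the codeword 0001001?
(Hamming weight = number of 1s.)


Counting 1s in 0001001

2


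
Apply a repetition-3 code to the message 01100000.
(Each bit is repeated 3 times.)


Each bit -> 3 copies

000111111000000000000000


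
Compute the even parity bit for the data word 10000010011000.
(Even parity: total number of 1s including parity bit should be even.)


Number of 1s in data: 4
Parity bit: 0

0


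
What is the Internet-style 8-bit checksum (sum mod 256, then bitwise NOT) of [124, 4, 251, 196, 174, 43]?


Sum = 792 mod 256 = 24
Complement = 231

231


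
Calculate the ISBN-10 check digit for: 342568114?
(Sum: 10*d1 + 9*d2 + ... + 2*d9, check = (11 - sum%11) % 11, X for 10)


Weighted sum: 208
208 mod 11 = 10

Check digit: 1


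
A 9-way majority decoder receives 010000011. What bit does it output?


Ones: 3 out of 9
Threshold: 5

0 (3/9 voted 1)


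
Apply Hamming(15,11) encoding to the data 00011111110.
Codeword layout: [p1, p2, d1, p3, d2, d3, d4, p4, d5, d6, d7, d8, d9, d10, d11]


Parity bits: p1=0, p2=0, p3=0, p4=0

000000101111110


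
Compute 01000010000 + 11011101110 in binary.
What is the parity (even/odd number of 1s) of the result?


01000010000 = 528
11011101110 = 1774
Sum = 2302 = 100011111110
1s count = 8

even parity (8 ones in 100011111110)


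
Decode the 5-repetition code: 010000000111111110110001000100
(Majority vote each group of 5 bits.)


Groups: 01000, 00001, 11111, 11011, 00010, 00100
Majority votes: 001100

001100


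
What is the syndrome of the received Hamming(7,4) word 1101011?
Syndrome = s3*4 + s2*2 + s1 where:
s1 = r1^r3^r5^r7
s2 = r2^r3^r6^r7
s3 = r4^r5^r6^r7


s1=0, s2=1, s3=1

Syndrome = 6 (error at position 6)


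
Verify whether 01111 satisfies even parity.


Number of 1s: 4

Yes, parity is correct (4 ones)


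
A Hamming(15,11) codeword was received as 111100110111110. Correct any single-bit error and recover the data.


Syndrome = 5: error at position 5

Data: 11010111110 (corrected bit 5)


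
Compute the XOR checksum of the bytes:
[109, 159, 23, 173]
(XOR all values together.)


XOR chain: 109 ^ 159 ^ 23 ^ 173 = 72

72


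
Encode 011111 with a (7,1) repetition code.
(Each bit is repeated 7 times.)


Each bit -> 7 copies

000000011111111111111111111111111111111111


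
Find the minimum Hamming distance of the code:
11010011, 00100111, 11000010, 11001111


Comparing all pairs, minimum distance: 2
Can detect 1 errors, correct 0 errors

2


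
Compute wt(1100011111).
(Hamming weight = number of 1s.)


Counting 1s in 1100011111

7


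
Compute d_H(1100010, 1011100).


XOR: 0111110
Count of 1s: 5

5


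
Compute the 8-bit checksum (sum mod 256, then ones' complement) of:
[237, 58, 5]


Sum = 300 mod 256 = 44
Complement = 211

211


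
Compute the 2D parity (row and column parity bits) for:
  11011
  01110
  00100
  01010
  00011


Row parities: 01100
Column parities: 11000

Row P: 01100, Col P: 11000, Corner: 0


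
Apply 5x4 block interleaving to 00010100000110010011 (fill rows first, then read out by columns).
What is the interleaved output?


Matrix:
  0001
  0100
  0001
  1001
  0011
Read columns: 00010010000000110111

00010010000000110111


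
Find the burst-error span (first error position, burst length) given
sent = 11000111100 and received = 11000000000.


XOR: 00000111100

Burst at position 5, length 4


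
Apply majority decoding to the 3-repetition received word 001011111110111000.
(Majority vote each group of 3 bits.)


Groups: 001, 011, 111, 110, 111, 000
Majority votes: 011110

011110


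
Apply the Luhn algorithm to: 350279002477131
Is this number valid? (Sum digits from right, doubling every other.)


Luhn sum = 54
54 mod 10 = 4

Invalid (Luhn sum mod 10 = 4)


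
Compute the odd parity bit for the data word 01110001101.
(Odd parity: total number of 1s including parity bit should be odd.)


Number of 1s in data: 6
Parity bit: 1

1


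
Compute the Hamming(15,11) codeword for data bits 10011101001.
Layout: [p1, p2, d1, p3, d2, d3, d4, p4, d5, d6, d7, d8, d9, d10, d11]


Parity bits: p1=0, p2=0, p3=1, p4=0

001100101101001


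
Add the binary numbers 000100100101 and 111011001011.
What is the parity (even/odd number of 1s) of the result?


000100100101 = 293
111011001011 = 3787
Sum = 4080 = 111111110000
1s count = 8

even parity (8 ones in 111111110000)


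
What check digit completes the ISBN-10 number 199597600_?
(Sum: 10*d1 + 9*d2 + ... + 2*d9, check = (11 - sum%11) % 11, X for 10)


Weighted sum: 311
311 mod 11 = 3

Check digit: 8


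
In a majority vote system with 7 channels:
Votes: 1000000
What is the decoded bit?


Ones: 1 out of 7
Threshold: 4

0 (1/7 voted 1)


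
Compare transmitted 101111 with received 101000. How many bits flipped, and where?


XOR: 000111

3 error(s) at position(s): 3, 4, 5


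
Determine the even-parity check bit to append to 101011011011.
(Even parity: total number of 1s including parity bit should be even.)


Number of 1s in data: 8
Parity bit: 0

0


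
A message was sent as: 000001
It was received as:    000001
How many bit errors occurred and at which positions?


XOR: 000000

0 errors (received matches sent)


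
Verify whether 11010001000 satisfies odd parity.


Number of 1s: 4

No, parity error (4 ones)


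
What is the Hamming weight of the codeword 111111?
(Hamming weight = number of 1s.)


Counting 1s in 111111

6


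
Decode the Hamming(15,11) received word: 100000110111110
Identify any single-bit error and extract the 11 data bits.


Syndrome = 0: no error detected

Data: 00010111110 (no errors)


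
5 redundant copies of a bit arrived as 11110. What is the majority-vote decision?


Ones: 4 out of 5
Threshold: 3

1 (4/5 voted 1)


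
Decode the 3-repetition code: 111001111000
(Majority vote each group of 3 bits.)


Groups: 111, 001, 111, 000
Majority votes: 1010

1010


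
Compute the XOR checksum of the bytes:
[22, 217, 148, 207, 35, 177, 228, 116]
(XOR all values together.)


XOR chain: 22 ^ 217 ^ 148 ^ 207 ^ 35 ^ 177 ^ 228 ^ 116 = 150

150


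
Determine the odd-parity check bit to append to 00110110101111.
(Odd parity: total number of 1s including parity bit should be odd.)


Number of 1s in data: 9
Parity bit: 0

0


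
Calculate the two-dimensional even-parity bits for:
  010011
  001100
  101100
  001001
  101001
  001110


Row parities: 101011
Column parities: 011101

Row P: 101011, Col P: 011101, Corner: 0


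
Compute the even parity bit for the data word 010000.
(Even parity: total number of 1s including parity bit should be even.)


Number of 1s in data: 1
Parity bit: 1

1


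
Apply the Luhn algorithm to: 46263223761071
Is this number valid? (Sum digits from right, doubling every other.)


Luhn sum = 58
58 mod 10 = 8

Invalid (Luhn sum mod 10 = 8)


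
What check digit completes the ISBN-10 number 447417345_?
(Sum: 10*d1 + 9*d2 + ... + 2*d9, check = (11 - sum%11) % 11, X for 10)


Weighted sum: 235
235 mod 11 = 4

Check digit: 7


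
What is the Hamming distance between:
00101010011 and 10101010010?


XOR: 10000000001
Count of 1s: 2

2


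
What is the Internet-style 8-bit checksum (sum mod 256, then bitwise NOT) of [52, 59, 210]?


Sum = 321 mod 256 = 65
Complement = 190

190


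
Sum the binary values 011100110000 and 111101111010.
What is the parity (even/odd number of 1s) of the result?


011100110000 = 1840
111101111010 = 3962
Sum = 5802 = 1011010101010
1s count = 7

odd parity (7 ones in 1011010101010)


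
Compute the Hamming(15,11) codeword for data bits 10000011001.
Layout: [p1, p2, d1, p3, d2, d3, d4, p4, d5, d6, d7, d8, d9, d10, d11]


Parity bits: p1=1, p2=1, p3=0, p4=1

111000010011001


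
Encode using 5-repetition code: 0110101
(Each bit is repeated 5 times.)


Each bit -> 5 copies

00000111111111100000111110000011111


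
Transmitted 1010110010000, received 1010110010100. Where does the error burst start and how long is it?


XOR: 0000000000100

Burst at position 10, length 1


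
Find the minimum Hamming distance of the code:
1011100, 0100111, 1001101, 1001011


Comparing all pairs, minimum distance: 2
Can detect 1 errors, correct 0 errors

2


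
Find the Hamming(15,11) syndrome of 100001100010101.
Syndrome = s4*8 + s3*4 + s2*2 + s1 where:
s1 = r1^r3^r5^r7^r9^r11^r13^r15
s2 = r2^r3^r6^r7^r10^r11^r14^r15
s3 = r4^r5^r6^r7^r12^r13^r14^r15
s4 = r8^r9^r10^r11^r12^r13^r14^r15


s1=1, s2=0, s3=0, s4=1

Syndrome = 9 (error at position 9)


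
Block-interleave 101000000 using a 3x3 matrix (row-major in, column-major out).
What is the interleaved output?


Matrix:
  101
  000
  000
Read columns: 100000100

100000100


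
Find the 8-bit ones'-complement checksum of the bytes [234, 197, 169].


Sum = 600 mod 256 = 88
Complement = 167

167


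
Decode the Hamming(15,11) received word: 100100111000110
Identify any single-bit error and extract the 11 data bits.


Syndrome = 0: no error detected

Data: 00011000110 (no errors)


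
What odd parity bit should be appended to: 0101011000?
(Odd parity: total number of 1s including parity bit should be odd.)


Number of 1s in data: 4
Parity bit: 1

1


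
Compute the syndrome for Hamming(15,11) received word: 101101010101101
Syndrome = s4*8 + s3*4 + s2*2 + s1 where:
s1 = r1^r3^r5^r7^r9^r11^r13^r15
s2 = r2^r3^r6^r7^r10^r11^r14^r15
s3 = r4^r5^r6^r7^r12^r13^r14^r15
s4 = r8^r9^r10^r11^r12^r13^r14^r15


s1=0, s2=0, s3=1, s4=1

Syndrome = 12 (error at position 12)


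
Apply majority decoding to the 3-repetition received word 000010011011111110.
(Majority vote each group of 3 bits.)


Groups: 000, 010, 011, 011, 111, 110
Majority votes: 001111

001111


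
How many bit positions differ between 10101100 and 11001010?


XOR: 01100110
Count of 1s: 4

4


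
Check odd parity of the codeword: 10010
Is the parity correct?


Number of 1s: 2

No, parity error (2 ones)


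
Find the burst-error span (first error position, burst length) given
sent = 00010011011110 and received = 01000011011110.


XOR: 01010000000000

Burst at position 1, length 3


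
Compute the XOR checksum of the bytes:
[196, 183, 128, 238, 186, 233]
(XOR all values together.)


XOR chain: 196 ^ 183 ^ 128 ^ 238 ^ 186 ^ 233 = 78

78


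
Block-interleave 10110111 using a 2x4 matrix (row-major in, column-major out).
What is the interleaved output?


Matrix:
  1011
  0111
Read columns: 10011111

10011111


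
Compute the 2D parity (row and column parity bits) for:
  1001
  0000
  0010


Row parities: 001
Column parities: 1011

Row P: 001, Col P: 1011, Corner: 1


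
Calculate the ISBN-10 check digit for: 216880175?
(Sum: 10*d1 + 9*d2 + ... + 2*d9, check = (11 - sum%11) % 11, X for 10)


Weighted sum: 216
216 mod 11 = 7

Check digit: 4


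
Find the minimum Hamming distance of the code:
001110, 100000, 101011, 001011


Comparing all pairs, minimum distance: 1
Can detect 0 errors, correct 0 errors

1


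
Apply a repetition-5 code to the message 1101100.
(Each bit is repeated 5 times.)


Each bit -> 5 copies

11111111110000011111111110000000000


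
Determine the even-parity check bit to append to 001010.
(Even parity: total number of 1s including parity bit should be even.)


Number of 1s in data: 2
Parity bit: 0

0


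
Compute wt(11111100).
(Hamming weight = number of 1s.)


Counting 1s in 11111100

6


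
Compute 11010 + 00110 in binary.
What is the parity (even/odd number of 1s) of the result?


11010 = 26
00110 = 6
Sum = 32 = 100000
1s count = 1

odd parity (1 ones in 100000)


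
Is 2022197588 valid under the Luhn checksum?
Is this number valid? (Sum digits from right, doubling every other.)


Luhn sum = 46
46 mod 10 = 6

Invalid (Luhn sum mod 10 = 6)


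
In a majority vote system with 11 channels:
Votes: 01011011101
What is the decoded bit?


Ones: 7 out of 11
Threshold: 6

1 (7/11 voted 1)


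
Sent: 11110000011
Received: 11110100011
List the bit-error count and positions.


XOR: 00000100000

1 error(s) at position(s): 5


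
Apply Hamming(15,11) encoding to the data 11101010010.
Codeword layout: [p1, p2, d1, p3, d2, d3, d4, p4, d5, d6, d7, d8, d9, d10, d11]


Parity bits: p1=0, p2=0, p3=1, p4=1

001111011010010


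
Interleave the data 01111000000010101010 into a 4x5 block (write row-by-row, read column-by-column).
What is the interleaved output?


Matrix:
  01111
  00000
  00101
  01010
Read columns: 00001001101010011010

00001001101010011010


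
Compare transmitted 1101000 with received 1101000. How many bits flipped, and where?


XOR: 0000000

0 errors (received matches sent)


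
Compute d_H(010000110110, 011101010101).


XOR: 001101100011
Count of 1s: 6

6


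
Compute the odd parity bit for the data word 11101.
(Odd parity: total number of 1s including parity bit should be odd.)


Number of 1s in data: 4
Parity bit: 1

1


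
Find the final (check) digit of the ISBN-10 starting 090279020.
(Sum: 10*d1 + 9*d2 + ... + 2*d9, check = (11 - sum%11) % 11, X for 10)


Weighted sum: 188
188 mod 11 = 1

Check digit: X


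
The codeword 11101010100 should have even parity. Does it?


Number of 1s: 6

Yes, parity is correct (6 ones)


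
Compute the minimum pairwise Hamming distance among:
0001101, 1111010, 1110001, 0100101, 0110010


Comparing all pairs, minimum distance: 2
Can detect 1 errors, correct 0 errors

2


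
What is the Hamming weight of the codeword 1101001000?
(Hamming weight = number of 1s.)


Counting 1s in 1101001000

4


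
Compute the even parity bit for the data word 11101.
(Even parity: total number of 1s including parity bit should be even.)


Number of 1s in data: 4
Parity bit: 0

0


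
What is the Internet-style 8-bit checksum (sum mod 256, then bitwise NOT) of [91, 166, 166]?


Sum = 423 mod 256 = 167
Complement = 88

88


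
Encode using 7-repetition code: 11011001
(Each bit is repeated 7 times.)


Each bit -> 7 copies

11111111111111000000011111111111111000000000000001111111


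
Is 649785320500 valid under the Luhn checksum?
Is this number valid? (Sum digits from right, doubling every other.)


Luhn sum = 48
48 mod 10 = 8

Invalid (Luhn sum mod 10 = 8)


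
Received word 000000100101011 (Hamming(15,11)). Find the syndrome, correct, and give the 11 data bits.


Syndrome = 0: no error detected

Data: 00010101011 (no errors)


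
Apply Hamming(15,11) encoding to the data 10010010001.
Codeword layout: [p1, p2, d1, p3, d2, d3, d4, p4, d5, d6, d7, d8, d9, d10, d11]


Parity bits: p1=0, p2=0, p3=0, p4=0

001000100010001


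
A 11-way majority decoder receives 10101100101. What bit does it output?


Ones: 6 out of 11
Threshold: 6

1 (6/11 voted 1)


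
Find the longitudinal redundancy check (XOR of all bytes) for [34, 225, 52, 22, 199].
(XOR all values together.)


XOR chain: 34 ^ 225 ^ 52 ^ 22 ^ 199 = 38

38


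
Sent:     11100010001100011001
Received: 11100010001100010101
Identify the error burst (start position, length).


XOR: 00000000000000001100

Burst at position 16, length 2


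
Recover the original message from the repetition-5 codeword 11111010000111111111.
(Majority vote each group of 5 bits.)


Groups: 11111, 01000, 01111, 11111
Majority votes: 1011

1011


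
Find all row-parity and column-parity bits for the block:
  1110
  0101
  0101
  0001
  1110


Row parities: 10011
Column parities: 0001

Row P: 10011, Col P: 0001, Corner: 1


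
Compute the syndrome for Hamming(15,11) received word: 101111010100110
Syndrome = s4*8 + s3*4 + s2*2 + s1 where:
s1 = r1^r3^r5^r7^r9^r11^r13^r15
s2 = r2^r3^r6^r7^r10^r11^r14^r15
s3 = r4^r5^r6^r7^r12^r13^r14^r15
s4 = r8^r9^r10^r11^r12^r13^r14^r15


s1=0, s2=0, s3=1, s4=0

Syndrome = 4 (error at position 4)


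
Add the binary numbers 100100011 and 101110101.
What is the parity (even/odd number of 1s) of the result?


100100011 = 291
101110101 = 373
Sum = 664 = 1010011000
1s count = 4

even parity (4 ones in 1010011000)


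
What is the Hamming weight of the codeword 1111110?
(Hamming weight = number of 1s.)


Counting 1s in 1111110

6


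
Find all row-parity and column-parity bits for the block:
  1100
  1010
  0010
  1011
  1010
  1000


Row parities: 001101
Column parities: 1101

Row P: 001101, Col P: 1101, Corner: 1


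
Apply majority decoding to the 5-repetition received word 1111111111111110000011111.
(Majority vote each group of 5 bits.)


Groups: 11111, 11111, 11111, 00000, 11111
Majority votes: 11101

11101


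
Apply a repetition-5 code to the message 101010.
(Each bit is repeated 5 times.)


Each bit -> 5 copies

111110000011111000001111100000


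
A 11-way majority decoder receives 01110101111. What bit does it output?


Ones: 8 out of 11
Threshold: 6

1 (8/11 voted 1)


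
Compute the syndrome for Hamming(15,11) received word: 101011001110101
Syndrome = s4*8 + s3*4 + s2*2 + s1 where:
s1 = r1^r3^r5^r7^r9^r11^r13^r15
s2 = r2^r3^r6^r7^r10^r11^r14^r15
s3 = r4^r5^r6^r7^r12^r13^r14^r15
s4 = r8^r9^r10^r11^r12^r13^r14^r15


s1=1, s2=1, s3=0, s4=1

Syndrome = 11 (error at position 11)


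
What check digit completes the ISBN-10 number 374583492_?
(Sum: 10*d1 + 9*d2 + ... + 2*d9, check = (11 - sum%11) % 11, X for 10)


Weighted sum: 270
270 mod 11 = 6

Check digit: 5


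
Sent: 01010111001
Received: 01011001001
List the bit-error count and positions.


XOR: 00001110000

3 error(s) at position(s): 4, 5, 6


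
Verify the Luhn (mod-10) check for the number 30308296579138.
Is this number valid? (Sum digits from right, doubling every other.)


Luhn sum = 68
68 mod 10 = 8

Invalid (Luhn sum mod 10 = 8)


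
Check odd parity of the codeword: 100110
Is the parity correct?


Number of 1s: 3

Yes, parity is correct (3 ones)


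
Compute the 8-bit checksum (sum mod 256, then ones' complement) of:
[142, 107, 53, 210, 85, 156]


Sum = 753 mod 256 = 241
Complement = 14

14


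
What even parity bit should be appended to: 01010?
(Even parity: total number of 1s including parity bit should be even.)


Number of 1s in data: 2
Parity bit: 0

0


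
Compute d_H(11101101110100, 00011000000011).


XOR: 11110101110111
Count of 1s: 11

11


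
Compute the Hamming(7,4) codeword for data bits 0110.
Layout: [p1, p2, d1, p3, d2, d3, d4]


Parity bits: p1=1, p2=1, p3=0

1100110


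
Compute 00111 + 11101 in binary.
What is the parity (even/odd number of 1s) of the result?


00111 = 7
11101 = 29
Sum = 36 = 100100
1s count = 2

even parity (2 ones in 100100)


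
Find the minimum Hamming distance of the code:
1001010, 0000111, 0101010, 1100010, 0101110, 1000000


Comparing all pairs, minimum distance: 1
Can detect 0 errors, correct 0 errors

1


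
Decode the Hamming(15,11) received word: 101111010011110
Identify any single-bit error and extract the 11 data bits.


Syndrome = 9: error at position 9

Data: 11101011110 (corrected bit 9)


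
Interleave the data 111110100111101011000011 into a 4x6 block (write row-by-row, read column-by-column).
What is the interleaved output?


Matrix:
  111110
  100111
  101011
  000011
Read columns: 111010001010110011110111

111010001010110011110111


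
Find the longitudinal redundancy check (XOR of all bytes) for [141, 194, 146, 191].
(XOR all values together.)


XOR chain: 141 ^ 194 ^ 146 ^ 191 = 98

98


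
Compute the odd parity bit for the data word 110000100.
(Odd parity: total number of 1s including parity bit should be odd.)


Number of 1s in data: 3
Parity bit: 0

0


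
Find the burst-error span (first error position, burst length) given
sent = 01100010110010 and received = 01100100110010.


XOR: 00000110000000

Burst at position 5, length 2


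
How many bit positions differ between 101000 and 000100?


XOR: 101100
Count of 1s: 3

3


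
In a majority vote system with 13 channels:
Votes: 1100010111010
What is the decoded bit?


Ones: 7 out of 13
Threshold: 7

1 (7/13 voted 1)


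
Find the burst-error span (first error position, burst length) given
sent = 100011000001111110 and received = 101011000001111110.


XOR: 001000000000000000

Burst at position 2, length 1


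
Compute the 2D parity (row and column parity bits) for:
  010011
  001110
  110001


Row parities: 111
Column parities: 101100

Row P: 111, Col P: 101100, Corner: 1


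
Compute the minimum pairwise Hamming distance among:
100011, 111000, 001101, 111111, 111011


Comparing all pairs, minimum distance: 1
Can detect 0 errors, correct 0 errors

1


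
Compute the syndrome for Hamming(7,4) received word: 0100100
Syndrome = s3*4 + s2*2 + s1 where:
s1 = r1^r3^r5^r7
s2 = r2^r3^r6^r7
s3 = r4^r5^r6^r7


s1=1, s2=1, s3=1

Syndrome = 7 (error at position 7)


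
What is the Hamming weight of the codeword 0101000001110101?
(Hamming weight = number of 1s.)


Counting 1s in 0101000001110101

7


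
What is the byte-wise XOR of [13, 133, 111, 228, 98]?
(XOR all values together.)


XOR chain: 13 ^ 133 ^ 111 ^ 228 ^ 98 = 97

97


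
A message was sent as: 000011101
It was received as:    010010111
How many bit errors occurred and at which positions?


XOR: 010001010

3 error(s) at position(s): 1, 5, 7


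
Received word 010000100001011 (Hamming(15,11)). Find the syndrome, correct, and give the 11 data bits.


Syndrome = 8: error at position 8

Data: 00010001011 (corrected bit 8)


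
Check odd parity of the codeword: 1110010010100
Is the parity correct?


Number of 1s: 6

No, parity error (6 ones)


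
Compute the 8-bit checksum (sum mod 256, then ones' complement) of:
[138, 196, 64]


Sum = 398 mod 256 = 142
Complement = 113

113


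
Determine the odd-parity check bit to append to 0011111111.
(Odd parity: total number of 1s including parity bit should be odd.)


Number of 1s in data: 8
Parity bit: 1

1


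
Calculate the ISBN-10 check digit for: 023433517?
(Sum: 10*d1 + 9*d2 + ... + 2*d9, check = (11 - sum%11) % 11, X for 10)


Weighted sum: 140
140 mod 11 = 8

Check digit: 3


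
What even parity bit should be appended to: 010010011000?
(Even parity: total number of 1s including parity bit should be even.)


Number of 1s in data: 4
Parity bit: 0

0


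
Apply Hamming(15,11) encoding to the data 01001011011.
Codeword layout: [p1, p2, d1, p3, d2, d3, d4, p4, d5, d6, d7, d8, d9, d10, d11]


Parity bits: p1=0, p2=1, p3=0, p4=1

010010011011011


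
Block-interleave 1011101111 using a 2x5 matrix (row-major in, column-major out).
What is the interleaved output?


Matrix:
  10111
  01111
Read columns: 1001111111

1001111111


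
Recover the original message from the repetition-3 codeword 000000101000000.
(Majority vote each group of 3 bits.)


Groups: 000, 000, 101, 000, 000
Majority votes: 00100

00100


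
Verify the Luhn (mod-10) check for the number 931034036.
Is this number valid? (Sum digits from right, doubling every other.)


Luhn sum = 39
39 mod 10 = 9

Invalid (Luhn sum mod 10 = 9)


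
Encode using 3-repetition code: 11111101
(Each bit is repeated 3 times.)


Each bit -> 3 copies

111111111111111111000111


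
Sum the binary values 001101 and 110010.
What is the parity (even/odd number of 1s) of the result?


001101 = 13
110010 = 50
Sum = 63 = 111111
1s count = 6

even parity (6 ones in 111111)


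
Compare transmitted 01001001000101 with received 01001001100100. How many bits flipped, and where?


XOR: 00000000100001

2 error(s) at position(s): 8, 13


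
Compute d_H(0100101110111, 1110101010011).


XOR: 1010000100100
Count of 1s: 4

4


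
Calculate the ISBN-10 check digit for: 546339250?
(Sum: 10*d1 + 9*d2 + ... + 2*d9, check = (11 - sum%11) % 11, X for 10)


Weighted sum: 241
241 mod 11 = 10

Check digit: 1


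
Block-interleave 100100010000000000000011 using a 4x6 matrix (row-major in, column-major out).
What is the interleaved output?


Matrix:
  100100
  010000
  000000
  000011
Read columns: 100001000000100000010001

100001000000100000010001


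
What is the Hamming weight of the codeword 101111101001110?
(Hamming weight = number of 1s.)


Counting 1s in 101111101001110

10


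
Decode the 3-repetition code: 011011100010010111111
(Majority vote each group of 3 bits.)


Groups: 011, 011, 100, 010, 010, 111, 111
Majority votes: 1100011

1100011


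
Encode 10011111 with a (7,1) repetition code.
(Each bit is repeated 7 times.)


Each bit -> 7 copies

11111110000000000000011111111111111111111111111111111111


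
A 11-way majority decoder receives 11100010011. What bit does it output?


Ones: 6 out of 11
Threshold: 6

1 (6/11 voted 1)


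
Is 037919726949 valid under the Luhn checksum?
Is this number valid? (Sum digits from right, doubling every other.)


Luhn sum = 64
64 mod 10 = 4

Invalid (Luhn sum mod 10 = 4)


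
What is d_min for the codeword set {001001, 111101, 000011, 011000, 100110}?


Comparing all pairs, minimum distance: 2
Can detect 1 errors, correct 0 errors

2


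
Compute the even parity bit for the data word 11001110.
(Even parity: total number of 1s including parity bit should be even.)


Number of 1s in data: 5
Parity bit: 1

1


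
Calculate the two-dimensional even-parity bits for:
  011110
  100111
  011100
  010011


Row parities: 0011
Column parities: 110110

Row P: 0011, Col P: 110110, Corner: 0


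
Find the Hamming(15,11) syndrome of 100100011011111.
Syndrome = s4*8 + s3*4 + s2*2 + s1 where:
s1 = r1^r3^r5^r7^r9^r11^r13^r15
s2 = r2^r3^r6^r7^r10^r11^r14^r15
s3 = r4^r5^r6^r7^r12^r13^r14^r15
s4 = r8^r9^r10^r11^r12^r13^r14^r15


s1=1, s2=1, s3=1, s4=1

Syndrome = 15 (error at position 15)


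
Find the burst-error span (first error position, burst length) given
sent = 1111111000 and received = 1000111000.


XOR: 0111000000

Burst at position 1, length 3


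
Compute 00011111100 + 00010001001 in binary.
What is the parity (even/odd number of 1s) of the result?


00011111100 = 252
00010001001 = 137
Sum = 389 = 110000101
1s count = 4

even parity (4 ones in 110000101)


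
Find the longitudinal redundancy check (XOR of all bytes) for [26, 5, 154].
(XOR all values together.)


XOR chain: 26 ^ 5 ^ 154 = 133

133


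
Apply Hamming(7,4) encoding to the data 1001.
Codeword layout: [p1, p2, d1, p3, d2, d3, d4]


Parity bits: p1=0, p2=0, p3=1

0011001


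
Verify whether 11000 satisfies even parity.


Number of 1s: 2

Yes, parity is correct (2 ones)


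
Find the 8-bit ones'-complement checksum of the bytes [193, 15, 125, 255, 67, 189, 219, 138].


Sum = 1201 mod 256 = 177
Complement = 78

78


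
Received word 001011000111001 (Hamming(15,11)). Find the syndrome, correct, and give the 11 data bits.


Syndrome = 2: error at position 2

Data: 11100111001 (corrected bit 2)


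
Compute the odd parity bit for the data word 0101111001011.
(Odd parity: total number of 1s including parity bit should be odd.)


Number of 1s in data: 8
Parity bit: 1

1


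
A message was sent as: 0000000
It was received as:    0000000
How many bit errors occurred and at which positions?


XOR: 0000000

0 errors (received matches sent)


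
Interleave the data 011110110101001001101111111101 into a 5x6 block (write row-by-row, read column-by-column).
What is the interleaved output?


Matrix:
  011110
  110101
  001001
  101111
  111101
Read columns: 010111100110111110111001001111

010111100110111110111001001111


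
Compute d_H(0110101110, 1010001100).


XOR: 1100100010
Count of 1s: 4

4


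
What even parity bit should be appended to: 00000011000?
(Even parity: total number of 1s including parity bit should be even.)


Number of 1s in data: 2
Parity bit: 0

0


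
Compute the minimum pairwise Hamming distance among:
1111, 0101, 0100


Comparing all pairs, minimum distance: 1
Can detect 0 errors, correct 0 errors

1


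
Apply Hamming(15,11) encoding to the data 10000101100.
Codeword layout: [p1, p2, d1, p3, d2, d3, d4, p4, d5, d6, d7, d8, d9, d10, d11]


Parity bits: p1=0, p2=0, p3=0, p4=1

001000010101100


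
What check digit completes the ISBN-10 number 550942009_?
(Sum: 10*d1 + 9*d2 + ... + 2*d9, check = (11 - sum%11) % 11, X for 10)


Weighted sum: 210
210 mod 11 = 1

Check digit: X


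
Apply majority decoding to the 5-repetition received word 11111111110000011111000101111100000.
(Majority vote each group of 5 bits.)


Groups: 11111, 11111, 00000, 11111, 00010, 11111, 00000
Majority votes: 1101010

1101010


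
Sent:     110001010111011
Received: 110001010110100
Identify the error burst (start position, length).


XOR: 000000000001111

Burst at position 11, length 4


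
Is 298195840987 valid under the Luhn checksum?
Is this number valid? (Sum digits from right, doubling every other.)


Luhn sum = 69
69 mod 10 = 9

Invalid (Luhn sum mod 10 = 9)


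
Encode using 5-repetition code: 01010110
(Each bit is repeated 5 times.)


Each bit -> 5 copies

0000011111000001111100000111111111100000


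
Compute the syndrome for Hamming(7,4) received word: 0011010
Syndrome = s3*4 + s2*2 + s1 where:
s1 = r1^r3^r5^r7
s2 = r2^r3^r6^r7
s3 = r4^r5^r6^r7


s1=1, s2=0, s3=0

Syndrome = 1 (error at position 1)


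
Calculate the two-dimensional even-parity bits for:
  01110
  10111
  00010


Row parities: 101
Column parities: 11011

Row P: 101, Col P: 11011, Corner: 0


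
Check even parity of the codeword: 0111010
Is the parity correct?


Number of 1s: 4

Yes, parity is correct (4 ones)


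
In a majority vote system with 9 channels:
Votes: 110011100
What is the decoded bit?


Ones: 5 out of 9
Threshold: 5

1 (5/9 voted 1)


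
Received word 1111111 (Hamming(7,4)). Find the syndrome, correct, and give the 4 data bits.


Syndrome = 0: no error detected

Data: 1111 (no errors)


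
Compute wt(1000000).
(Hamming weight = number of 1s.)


Counting 1s in 1000000

1


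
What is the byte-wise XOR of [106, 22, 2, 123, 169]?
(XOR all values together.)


XOR chain: 106 ^ 22 ^ 2 ^ 123 ^ 169 = 172

172


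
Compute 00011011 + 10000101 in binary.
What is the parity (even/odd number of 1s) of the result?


00011011 = 27
10000101 = 133
Sum = 160 = 10100000
1s count = 2

even parity (2 ones in 10100000)


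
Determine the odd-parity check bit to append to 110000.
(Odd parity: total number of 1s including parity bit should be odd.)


Number of 1s in data: 2
Parity bit: 1

1


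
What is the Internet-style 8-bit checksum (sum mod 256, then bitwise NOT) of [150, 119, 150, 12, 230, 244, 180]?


Sum = 1085 mod 256 = 61
Complement = 194

194


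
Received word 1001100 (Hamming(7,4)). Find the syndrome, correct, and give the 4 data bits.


Syndrome = 0: no error detected

Data: 0100 (no errors)


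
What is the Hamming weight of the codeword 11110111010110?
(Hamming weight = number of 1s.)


Counting 1s in 11110111010110

10


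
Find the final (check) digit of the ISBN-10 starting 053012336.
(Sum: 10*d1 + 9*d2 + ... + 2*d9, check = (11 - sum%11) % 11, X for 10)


Weighted sum: 118
118 mod 11 = 8

Check digit: 3


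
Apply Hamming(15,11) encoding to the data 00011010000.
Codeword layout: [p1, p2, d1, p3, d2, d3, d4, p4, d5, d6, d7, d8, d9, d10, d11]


Parity bits: p1=1, p2=0, p3=1, p4=0

100100101010000


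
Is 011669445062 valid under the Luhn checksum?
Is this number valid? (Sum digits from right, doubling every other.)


Luhn sum = 39
39 mod 10 = 9

Invalid (Luhn sum mod 10 = 9)


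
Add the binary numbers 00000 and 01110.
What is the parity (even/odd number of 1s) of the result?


00000 = 0
01110 = 14
Sum = 14 = 1110
1s count = 3

odd parity (3 ones in 1110)


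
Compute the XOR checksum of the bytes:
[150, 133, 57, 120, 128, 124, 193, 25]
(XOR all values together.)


XOR chain: 150 ^ 133 ^ 57 ^ 120 ^ 128 ^ 124 ^ 193 ^ 25 = 118

118


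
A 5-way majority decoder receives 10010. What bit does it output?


Ones: 2 out of 5
Threshold: 3

0 (2/5 voted 1)


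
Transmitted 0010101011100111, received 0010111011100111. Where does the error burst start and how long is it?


XOR: 0000010000000000

Burst at position 5, length 1


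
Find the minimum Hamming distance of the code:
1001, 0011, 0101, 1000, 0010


Comparing all pairs, minimum distance: 1
Can detect 0 errors, correct 0 errors

1


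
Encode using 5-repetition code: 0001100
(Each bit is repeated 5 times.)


Each bit -> 5 copies

00000000000000011111111110000000000


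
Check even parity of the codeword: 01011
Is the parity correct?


Number of 1s: 3

No, parity error (3 ones)


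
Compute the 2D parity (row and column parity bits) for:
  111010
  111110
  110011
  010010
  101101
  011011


Row parities: 010000
Column parities: 010011

Row P: 010000, Col P: 010011, Corner: 1


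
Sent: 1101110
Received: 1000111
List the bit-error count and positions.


XOR: 0101001

3 error(s) at position(s): 1, 3, 6


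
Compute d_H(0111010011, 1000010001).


XOR: 1111000010
Count of 1s: 5

5


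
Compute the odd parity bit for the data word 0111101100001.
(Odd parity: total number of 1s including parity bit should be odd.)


Number of 1s in data: 7
Parity bit: 0

0


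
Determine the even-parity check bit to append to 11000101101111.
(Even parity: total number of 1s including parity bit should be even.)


Number of 1s in data: 9
Parity bit: 1

1


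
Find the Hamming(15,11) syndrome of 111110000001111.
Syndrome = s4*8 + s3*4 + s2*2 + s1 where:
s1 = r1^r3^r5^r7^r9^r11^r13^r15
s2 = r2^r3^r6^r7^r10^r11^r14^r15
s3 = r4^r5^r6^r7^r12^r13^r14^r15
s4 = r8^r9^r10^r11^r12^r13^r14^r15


s1=1, s2=0, s3=0, s4=0

Syndrome = 1 (error at position 1)


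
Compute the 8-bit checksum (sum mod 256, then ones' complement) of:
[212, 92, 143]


Sum = 447 mod 256 = 191
Complement = 64

64


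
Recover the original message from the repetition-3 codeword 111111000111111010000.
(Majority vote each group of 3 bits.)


Groups: 111, 111, 000, 111, 111, 010, 000
Majority votes: 1101100

1101100


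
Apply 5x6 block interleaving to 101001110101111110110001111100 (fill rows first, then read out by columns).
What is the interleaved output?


Matrix:
  101001
  110101
  111110
  110001
  111100
Read columns: 111110111110101011010010011010

111110111110101011010010011010


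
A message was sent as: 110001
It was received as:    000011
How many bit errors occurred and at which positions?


XOR: 110010

3 error(s) at position(s): 0, 1, 4


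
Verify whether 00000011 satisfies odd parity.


Number of 1s: 2

No, parity error (2 ones)


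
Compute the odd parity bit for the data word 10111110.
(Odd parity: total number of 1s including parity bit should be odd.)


Number of 1s in data: 6
Parity bit: 1

1


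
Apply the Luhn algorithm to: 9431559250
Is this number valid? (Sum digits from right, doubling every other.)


Luhn sum = 38
38 mod 10 = 8

Invalid (Luhn sum mod 10 = 8)


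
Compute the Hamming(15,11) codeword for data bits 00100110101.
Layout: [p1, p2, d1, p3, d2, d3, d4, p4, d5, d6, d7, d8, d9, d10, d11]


Parity bits: p1=1, p2=0, p3=1, p4=0

100101000110101
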